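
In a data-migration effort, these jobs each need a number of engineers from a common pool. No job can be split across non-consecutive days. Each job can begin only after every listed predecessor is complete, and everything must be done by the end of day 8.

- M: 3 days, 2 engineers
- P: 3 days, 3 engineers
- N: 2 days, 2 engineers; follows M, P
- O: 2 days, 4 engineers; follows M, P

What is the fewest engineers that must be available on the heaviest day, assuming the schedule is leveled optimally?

Early-start (M@1, P@1, N@4, O@4) gives peak 6: d1:5  d2:5  d3:5  d4:6  d5:6  d6:0  d7:0  d8:0.
Shift O→6.
Schedule M@1, P@1, N@4, O@6: d1:5  d2:5  d3:5  d4:2  d5:2  d6:4  d7:4  d8:0 — peak 5.

5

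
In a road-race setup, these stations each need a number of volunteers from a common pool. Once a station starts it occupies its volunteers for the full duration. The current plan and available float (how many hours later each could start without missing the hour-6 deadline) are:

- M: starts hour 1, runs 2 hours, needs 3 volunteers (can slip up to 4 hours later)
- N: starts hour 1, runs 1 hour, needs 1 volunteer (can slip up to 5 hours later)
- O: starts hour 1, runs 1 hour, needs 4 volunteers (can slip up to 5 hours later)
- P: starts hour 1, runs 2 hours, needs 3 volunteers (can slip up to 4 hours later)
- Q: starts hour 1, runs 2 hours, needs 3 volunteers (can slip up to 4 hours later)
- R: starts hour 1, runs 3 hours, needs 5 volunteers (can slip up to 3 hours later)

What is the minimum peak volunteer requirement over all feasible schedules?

Early-start (M@1, N@1, O@1, P@1, Q@1, R@1) gives peak 19: h1:19  h2:14  h3:5  h4:0  h5:0  h6:0.
Shift P→2, Q→3, R→4.
Schedule M@1, N@1, O@1, P@2, Q@3, R@4: h1:8  h2:6  h3:6  h4:8  h5:5  h6:5 — peak 8.

8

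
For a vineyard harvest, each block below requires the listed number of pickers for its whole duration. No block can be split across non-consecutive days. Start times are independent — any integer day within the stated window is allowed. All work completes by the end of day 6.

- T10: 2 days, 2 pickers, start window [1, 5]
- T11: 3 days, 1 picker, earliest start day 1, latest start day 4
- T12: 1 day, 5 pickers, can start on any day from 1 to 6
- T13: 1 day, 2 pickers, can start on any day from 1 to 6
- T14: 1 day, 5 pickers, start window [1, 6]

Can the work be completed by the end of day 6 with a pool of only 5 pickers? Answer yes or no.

Schedule T10@1, T11@1, T12@4, T13@1, T14@5: d1:5  d2:3  d3:1  d4:5  d5:5  d6:0 — peak 5 ≤ 5.

yes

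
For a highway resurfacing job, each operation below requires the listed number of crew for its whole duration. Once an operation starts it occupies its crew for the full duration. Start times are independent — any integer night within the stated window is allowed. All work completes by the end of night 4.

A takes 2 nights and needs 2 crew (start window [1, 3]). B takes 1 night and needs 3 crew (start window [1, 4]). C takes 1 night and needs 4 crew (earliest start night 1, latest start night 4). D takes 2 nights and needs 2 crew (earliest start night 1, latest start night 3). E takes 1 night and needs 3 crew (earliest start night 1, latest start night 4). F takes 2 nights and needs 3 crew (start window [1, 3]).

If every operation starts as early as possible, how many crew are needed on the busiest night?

Early-start schedule: A@1, B@1, C@1, D@1, E@1, F@1.
Load per night: night 1: 17, night 2: 7, night 3: 0, night 4: 0.
Peak is 17.

17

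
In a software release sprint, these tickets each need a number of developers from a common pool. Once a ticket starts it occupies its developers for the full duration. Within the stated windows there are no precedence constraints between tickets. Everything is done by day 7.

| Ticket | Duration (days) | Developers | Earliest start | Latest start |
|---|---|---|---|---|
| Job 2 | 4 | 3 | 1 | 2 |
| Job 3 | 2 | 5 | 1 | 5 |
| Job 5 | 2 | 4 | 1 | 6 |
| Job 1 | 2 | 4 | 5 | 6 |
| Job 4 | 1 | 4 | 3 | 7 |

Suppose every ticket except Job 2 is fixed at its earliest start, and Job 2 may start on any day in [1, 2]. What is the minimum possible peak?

Job 2@1: d1:12  d2:12  d3:7  d4:3  d5:4  d6:4  d7:0 → peak 12
Job 2@2: d1:9  d2:12  d3:7  d4:3  d5:7  d6:4  d7:0 → peak 12
Best is Job 2@1, peak 12.

12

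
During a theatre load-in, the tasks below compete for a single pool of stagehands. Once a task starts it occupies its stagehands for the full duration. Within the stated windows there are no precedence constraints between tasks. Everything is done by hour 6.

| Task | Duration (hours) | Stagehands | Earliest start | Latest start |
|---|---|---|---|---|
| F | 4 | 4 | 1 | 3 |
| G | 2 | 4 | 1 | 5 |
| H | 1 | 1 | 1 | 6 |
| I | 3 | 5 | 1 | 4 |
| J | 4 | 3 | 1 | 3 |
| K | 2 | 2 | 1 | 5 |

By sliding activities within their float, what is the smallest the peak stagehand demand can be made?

Early-start (F@1, G@1, H@1, I@1, J@1, K@1) gives peak 19: h1:19  h2:18  h3:12  h4:7  h5:0  h6:0.
Shift I→3, K→5.
Schedule F@1, G@1, H@1, I@3, J@1, K@5: h1:12  h2:11  h3:12  h4:12  h5:7  h6:2 — peak 12.

12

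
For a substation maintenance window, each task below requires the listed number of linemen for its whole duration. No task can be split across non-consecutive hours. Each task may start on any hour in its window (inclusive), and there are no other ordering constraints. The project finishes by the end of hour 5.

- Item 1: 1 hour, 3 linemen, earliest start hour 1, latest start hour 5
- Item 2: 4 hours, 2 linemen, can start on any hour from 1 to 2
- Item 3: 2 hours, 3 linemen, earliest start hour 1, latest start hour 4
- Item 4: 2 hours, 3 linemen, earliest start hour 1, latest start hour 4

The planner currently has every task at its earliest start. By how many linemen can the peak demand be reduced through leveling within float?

6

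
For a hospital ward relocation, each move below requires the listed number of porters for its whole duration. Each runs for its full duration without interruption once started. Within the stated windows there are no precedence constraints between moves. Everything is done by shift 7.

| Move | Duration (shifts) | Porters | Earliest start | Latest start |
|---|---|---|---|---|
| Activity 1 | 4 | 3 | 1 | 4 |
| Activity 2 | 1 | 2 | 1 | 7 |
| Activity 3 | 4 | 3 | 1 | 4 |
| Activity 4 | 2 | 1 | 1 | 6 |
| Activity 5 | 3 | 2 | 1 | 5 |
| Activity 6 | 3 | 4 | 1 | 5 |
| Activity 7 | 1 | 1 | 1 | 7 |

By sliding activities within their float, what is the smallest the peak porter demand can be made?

7

Early-start (Activity 1@1, Activity 2@1, Activity 3@1, Activity 4@1, Activity 5@1, Activity 6@1, Activity 7@1) gives peak 16: s1:16  s2:13  s3:12  s4:6  s5:0  s6:0  s7:0.
Shift Activity 3→4, Activity 4→2, Activity 6→5, Activity 7→2.
Schedule Activity 1@1, Activity 2@1, Activity 3@4, Activity 4@2, Activity 5@1, Activity 6@5, Activity 7@2: s1:7  s2:7  s3:6  s4:6  s5:7  s6:7  s7:7 — peak 7.
Total porter-shifts = 47 over 7 shifts ⇒ peak ≥ ⌈47/7⌉ = 7, so 7 is optimal.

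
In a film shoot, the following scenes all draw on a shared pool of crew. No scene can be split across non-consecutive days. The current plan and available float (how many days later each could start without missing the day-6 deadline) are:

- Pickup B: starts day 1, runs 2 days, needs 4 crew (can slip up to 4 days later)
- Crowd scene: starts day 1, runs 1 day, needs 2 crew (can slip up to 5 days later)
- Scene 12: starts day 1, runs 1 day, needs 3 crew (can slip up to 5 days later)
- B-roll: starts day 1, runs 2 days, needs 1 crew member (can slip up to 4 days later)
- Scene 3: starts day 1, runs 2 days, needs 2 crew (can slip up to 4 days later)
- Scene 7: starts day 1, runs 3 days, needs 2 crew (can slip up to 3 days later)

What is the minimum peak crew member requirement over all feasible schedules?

Early-start (Pickup B@1, Crowd scene@1, Scene 12@1, B-roll@1, Scene 3@1, Scene 7@1) gives peak 14: d1:14  d2:9  d3:2  d4:0  d5:0  d6:0.
Shift Crowd scene→3, Scene 12→3, Scene 3→4, Scene 7→4.
Schedule Pickup B@1, Crowd scene@3, Scene 12@3, B-roll@1, Scene 3@4, Scene 7@4: d1:5  d2:5  d3:5  d4:4  d5:4  d6:2 — peak 5.
Total crew member-days = 25 over 6 days ⇒ peak ≥ ⌈25/6⌉ = 5, so 5 is optimal.

5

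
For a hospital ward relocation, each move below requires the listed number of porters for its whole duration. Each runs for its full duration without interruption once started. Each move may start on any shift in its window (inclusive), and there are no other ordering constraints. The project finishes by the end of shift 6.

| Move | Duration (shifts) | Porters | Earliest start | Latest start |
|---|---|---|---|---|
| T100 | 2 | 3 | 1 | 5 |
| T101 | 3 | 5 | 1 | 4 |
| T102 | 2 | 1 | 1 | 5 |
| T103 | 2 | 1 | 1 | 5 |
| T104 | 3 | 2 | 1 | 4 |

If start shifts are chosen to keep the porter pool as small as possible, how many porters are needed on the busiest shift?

Early-start (T100@1, T101@1, T102@1, T103@1, T104@1) gives peak 12: s1:12  s2:12  s3:7  s4:0  s5:0  s6:0.
Shift T101→4, T103→3.
Schedule T100@1, T101@4, T102@1, T103@3, T104@1: s1:6  s2:6  s3:3  s4:6  s5:5  s6:5 — peak 6.
Total porter-shifts = 31 over 6 shifts ⇒ peak ≥ ⌈31/6⌉ = 6, so 6 is optimal.

6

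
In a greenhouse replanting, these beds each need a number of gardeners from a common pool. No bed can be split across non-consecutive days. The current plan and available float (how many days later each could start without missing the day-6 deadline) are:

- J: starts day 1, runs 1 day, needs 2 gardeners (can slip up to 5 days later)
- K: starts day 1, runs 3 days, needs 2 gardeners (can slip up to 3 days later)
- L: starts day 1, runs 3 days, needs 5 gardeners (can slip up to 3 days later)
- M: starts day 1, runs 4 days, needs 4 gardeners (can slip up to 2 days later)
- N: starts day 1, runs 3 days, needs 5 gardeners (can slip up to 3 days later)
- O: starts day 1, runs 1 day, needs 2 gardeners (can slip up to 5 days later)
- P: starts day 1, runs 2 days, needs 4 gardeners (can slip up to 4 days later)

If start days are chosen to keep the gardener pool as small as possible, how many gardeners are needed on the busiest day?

11

Early-start (J@1, K@1, L@1, M@1, N@1, O@1, P@1) gives peak 24: d1:24  d2:20  d3:16  d4:4  d5:0  d6:0.
Shift K→2, N→4, O→5, P→5.
Schedule J@1, K@2, L@1, M@1, N@4, O@5, P@5: d1:11  d2:11  d3:11  d4:11  d5:11  d6:9 — peak 11.
Total gardener-days = 64 over 6 days ⇒ peak ≥ ⌈64/6⌉ = 11, so 11 is optimal.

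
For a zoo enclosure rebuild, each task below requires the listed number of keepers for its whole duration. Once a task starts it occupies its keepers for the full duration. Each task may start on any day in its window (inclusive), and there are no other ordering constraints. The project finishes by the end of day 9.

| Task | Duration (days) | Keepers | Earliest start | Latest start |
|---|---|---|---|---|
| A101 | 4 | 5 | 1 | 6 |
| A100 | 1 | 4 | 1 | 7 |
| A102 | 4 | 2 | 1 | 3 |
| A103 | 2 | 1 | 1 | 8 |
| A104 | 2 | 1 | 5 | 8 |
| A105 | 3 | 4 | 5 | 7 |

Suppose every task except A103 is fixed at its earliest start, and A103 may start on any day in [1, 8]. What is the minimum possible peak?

11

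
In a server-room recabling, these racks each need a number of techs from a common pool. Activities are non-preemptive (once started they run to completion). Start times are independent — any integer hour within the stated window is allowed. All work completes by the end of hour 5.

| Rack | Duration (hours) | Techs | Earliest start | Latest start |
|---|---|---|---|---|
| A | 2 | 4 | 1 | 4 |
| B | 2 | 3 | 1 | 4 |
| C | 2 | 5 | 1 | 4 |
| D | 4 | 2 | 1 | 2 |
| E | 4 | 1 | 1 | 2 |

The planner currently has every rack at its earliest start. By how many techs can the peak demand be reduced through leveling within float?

5

Early-start peak: h1:15  h2:15  h3:3  h4:3  h5:0 ⇒ 15.
Leveled (A@1, B@1, C@3, D@1, E@1): h1:10  h2:10  h3:8  h4:8  h5:0 ⇒ 10.
Reduction 15 − 10 = 5.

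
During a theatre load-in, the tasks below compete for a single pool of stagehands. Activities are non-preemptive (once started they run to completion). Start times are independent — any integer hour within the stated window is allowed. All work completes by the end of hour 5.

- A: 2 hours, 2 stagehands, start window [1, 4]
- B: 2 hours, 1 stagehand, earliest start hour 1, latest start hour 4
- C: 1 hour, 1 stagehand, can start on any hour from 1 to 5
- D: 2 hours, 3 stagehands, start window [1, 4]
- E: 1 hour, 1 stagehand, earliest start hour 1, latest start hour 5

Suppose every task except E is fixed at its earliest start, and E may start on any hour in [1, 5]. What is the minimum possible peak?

7

E@1: h1:8  h2:6  h3:0  h4:0  h5:0 → peak 8
E@2: h1:7  h2:7  h3:0  h4:0  h5:0 → peak 7
E@3: h1:7  h2:6  h3:1  h4:0  h5:0 → peak 7
E@4: h1:7  h2:6  h3:0  h4:1  h5:0 → peak 7
E@5: h1:7  h2:6  h3:0  h4:0  h5:1 → peak 7
Best is E@2, peak 7.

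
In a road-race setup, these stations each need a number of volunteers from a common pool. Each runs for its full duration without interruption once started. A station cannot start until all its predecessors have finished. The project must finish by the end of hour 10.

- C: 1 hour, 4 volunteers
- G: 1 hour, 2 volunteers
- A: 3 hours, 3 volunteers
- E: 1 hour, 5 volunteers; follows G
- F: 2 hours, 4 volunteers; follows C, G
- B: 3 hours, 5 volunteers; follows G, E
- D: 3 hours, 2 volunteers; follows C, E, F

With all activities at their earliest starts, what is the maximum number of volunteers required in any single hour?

12

Early-start schedule: C@1, G@1, A@1, E@2, F@2, B@3, D@4.
Load per hour: hour 1: 9, hour 2: 12, hour 3: 12, hour 4: 7, hour 5: 7, hour 6: 2, hour 7: 0, hour 8: 0, hour 9: 0, hour 10: 0.
Peak is 12.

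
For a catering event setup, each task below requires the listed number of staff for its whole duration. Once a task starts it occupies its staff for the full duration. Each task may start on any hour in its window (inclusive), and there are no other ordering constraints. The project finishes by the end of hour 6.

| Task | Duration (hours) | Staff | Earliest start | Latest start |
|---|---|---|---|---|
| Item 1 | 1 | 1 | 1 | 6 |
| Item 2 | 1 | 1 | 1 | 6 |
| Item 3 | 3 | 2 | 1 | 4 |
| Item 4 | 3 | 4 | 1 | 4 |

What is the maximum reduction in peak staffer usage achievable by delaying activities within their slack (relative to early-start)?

Early-start peak: h1:8  h2:6  h3:6  h4:0  h5:0  h6:0 ⇒ 8.
Leveled (Item 1@1, Item 2@1, Item 3@1, Item 4@4): h1:4  h2:2  h3:2  h4:4  h5:4  h6:4 ⇒ 4.
Reduction 8 − 4 = 4.

4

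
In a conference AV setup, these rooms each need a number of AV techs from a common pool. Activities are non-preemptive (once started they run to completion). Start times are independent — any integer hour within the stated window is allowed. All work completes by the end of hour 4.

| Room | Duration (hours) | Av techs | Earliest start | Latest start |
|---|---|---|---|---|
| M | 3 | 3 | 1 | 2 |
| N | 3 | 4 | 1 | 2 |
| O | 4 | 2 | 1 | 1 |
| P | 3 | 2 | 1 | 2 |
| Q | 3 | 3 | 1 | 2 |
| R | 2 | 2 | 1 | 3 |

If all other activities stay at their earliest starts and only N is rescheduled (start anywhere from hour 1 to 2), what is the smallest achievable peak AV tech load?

N@1: h1:16  h2:16  h3:14  h4:2 → peak 16
N@2: h1:12  h2:16  h3:14  h4:6 → peak 16
Best is N@1, peak 16.

16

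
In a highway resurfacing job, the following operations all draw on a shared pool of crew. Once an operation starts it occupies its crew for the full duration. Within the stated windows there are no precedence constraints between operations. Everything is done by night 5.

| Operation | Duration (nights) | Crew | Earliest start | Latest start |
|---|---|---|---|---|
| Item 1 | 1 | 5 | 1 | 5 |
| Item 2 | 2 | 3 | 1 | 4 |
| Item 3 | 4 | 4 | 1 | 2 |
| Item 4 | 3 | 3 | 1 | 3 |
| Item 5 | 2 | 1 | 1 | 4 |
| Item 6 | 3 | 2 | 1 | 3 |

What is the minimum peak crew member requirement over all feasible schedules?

9

Early-start (Item 1@1, Item 2@1, Item 3@1, Item 4@1, Item 5@1, Item 6@1) gives peak 18: n1:18  n2:13  n3:9  n4:4  n5:0.
Shift Item 3→2, Item 4→3, Item 6→3.
Schedule Item 1@1, Item 2@1, Item 3@2, Item 4@3, Item 5@1, Item 6@3: n1:9  n2:8  n3:9  n4:9  n5:9 — peak 9.
Total crew member-nights = 44 over 5 nights ⇒ peak ≥ ⌈44/5⌉ = 9, so 9 is optimal.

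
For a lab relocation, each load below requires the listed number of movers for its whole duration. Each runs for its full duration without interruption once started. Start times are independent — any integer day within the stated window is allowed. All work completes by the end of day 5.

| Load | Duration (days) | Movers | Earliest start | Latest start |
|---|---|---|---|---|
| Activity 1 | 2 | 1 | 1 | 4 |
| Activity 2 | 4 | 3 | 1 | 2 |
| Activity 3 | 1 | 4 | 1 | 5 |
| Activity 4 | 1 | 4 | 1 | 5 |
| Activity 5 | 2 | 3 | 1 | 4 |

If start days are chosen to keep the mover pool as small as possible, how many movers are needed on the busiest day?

7

Early-start (Activity 1@1, Activity 2@1, Activity 3@1, Activity 4@1, Activity 5@1) gives peak 15: d1:15  d2:7  d3:3  d4:3  d5:0.
Shift Activity 3→3, Activity 4→4.
Schedule Activity 1@1, Activity 2@1, Activity 3@3, Activity 4@4, Activity 5@1: d1:7  d2:7  d3:7  d4:7  d5:0 — peak 7.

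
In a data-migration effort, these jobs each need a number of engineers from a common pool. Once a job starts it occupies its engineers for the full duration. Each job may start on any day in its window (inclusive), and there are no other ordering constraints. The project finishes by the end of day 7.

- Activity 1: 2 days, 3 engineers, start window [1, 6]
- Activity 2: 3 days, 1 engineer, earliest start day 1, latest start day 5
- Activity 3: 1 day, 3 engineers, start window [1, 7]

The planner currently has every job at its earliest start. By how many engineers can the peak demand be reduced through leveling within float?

4

Early-start peak: d1:7  d2:4  d3:1  d4:0  d5:0  d6:0  d7:0 ⇒ 7.
Leveled (Activity 1@1, Activity 2@3, Activity 3@6): d1:3  d2:3  d3:1  d4:1  d5:1  d6:3  d7:0 ⇒ 3.
Reduction 7 − 3 = 4.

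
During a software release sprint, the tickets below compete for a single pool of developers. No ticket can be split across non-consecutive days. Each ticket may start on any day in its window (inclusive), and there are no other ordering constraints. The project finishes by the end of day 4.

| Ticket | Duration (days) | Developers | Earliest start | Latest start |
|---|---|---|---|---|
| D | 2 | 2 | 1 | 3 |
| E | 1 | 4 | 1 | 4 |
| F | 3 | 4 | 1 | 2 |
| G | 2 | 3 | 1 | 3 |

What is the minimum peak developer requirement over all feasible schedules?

Early-start (D@1, E@1, F@1, G@1) gives peak 13: d1:13  d2:9  d3:4  d4:0.
Shift F→2, G→3.
Schedule D@1, E@1, F@2, G@3: d1:6  d2:6  d3:7  d4:7 — peak 7.
Total developer-days = 26 over 4 days ⇒ peak ≥ ⌈26/4⌉ = 7, so 7 is optimal.

7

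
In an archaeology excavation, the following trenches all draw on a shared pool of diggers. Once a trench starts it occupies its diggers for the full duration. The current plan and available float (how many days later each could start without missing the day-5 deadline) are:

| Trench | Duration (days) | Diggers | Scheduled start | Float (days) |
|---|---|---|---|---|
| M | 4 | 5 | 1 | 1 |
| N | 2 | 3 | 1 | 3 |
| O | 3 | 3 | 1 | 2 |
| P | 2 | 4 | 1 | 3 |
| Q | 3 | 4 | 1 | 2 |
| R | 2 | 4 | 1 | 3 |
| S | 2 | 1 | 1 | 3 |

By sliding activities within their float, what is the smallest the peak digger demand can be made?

Early-start (M@1, N@1, O@1, P@1, Q@1, R@1, S@1) gives peak 24: d1:24  d2:24  d3:12  d4:5  d5:0.
Shift Q→3, R→4, S→3.
Schedule M@1, N@1, O@1, P@1, Q@3, R@4, S@3: d1:15  d2:15  d3:13  d4:14  d5:8 — peak 15.

15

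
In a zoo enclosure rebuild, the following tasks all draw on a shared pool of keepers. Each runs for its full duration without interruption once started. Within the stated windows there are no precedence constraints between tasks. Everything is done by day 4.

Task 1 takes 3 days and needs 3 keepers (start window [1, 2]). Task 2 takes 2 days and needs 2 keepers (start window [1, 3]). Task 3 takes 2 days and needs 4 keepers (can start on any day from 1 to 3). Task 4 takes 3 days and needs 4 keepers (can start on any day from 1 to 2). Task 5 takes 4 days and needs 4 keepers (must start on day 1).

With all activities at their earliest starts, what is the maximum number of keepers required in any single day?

17

Early-start schedule: Task 1@1, Task 2@1, Task 3@1, Task 4@1, Task 5@1.
Load per day: day 1: 17, day 2: 17, day 3: 11, day 4: 4.
Peak is 17.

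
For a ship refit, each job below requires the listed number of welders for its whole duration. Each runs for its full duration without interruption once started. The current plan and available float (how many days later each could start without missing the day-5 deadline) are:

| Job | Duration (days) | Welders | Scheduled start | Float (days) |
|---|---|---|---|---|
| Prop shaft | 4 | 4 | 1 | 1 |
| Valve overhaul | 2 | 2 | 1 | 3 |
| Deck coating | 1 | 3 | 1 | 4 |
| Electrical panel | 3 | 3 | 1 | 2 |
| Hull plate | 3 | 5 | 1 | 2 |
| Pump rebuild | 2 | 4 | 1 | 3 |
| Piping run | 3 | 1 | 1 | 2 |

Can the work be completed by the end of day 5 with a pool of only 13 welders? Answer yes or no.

yes

Schedule Prop shaft@1, Valve overhaul@1, Deck coating@1, Electrical panel@1, Hull plate@3, Pump rebuild@4, Piping run@1: d1:13  d2:10  d3:13  d4:13  d5:9 — peak 13 ≤ 13.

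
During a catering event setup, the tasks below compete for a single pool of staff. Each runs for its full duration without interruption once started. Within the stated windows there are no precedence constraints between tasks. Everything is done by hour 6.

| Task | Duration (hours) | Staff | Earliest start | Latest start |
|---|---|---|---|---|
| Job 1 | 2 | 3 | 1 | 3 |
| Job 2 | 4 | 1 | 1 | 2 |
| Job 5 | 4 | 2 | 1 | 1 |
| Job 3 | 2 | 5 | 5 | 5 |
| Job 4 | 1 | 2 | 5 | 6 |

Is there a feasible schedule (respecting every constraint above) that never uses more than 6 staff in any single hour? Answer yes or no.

no

The minimum achievable peak is 7; 6 < 7, so no feasible schedule stays within the cap.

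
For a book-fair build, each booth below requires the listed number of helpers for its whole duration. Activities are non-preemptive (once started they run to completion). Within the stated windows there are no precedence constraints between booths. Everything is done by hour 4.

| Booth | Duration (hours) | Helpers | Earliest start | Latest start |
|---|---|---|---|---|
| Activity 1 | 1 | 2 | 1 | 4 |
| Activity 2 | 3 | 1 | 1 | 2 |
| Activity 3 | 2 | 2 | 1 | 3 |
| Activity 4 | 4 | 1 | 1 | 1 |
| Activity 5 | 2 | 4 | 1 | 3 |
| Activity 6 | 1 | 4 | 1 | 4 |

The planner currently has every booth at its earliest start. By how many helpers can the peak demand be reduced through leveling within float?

7

Early-start peak: h1:14  h2:8  h3:2  h4:1 ⇒ 14.
Leveled (Activity 1@2, Activity 2@2, Activity 3@1, Activity 4@1, Activity 5@3, Activity 6@1): h1:7  h2:6  h3:6  h4:6 ⇒ 7.
Reduction 14 − 7 = 7.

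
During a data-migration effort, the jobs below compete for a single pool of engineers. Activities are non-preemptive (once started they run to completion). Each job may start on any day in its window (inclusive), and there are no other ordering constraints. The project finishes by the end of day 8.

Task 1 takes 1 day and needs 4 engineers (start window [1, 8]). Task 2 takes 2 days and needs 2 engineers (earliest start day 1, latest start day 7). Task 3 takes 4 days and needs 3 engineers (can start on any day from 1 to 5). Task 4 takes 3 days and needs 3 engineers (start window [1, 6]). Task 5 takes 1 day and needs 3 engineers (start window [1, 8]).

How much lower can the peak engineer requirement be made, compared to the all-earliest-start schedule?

9

Early-start peak: d1:15  d2:8  d3:6  d4:3  d5:0  d6:0  d7:0  d8:0 ⇒ 15.
Leveled (Task 1@1, Task 2@1, Task 3@2, Task 4@3, Task 5@6): d1:6  d2:5  d3:6  d4:6  d5:6  d6:3  d7:0  d8:0 ⇒ 6.
Reduction 15 − 6 = 9.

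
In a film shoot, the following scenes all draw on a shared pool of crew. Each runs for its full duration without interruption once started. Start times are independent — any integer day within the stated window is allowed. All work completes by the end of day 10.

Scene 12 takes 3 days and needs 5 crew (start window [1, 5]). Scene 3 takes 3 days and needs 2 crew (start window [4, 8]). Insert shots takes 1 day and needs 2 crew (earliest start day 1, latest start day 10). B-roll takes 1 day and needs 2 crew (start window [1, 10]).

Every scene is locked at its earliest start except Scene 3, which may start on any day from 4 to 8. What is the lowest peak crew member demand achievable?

Scene 3@4: d1:9  d2:5  d3:5  d4:2  d5:2  d6:2  d7:0  d8:0  d9:0  d10:0 → peak 9
Scene 3@5: d1:9  d2:5  d3:5  d4:0  d5:2  d6:2  d7:2  d8:0  d9:0  d10:0 → peak 9
Scene 3@6: d1:9  d2:5  d3:5  d4:0  d5:0  d6:2  d7:2  d8:2  d9:0  d10:0 → peak 9
Scene 3@7: d1:9  d2:5  d3:5  d4:0  d5:0  d6:0  d7:2  d8:2  d9:2  d10:0 → peak 9
Scene 3@8: d1:9  d2:5  d3:5  d4:0  d5:0  d6:0  d7:0  d8:2  d9:2  d10:2 → peak 9
Best is Scene 3@4, peak 9.

9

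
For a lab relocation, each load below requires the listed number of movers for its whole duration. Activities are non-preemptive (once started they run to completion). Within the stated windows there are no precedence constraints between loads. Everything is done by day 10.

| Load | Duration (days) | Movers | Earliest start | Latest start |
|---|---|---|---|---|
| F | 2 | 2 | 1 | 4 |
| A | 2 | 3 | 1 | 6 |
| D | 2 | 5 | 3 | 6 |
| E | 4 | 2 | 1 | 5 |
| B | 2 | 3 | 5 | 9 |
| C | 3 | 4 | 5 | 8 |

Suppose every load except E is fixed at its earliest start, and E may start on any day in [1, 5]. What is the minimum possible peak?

7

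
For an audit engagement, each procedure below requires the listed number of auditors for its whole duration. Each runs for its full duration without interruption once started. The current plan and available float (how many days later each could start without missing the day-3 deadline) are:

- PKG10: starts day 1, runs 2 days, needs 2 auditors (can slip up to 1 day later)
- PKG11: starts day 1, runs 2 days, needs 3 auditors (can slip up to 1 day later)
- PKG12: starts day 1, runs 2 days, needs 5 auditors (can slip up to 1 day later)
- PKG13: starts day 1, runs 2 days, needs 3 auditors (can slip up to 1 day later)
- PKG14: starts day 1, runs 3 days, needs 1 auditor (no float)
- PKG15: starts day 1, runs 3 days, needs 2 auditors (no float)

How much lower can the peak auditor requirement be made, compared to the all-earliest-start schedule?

0

Early-start peak: d1:16  d2:16  d3:3 ⇒ 16.
Leveled (PKG10@1, PKG11@1, PKG12@1, PKG13@1, PKG14@1, PKG15@1): d1:16  d2:16  d3:3 ⇒ 16.
Reduction 16 − 16 = 0.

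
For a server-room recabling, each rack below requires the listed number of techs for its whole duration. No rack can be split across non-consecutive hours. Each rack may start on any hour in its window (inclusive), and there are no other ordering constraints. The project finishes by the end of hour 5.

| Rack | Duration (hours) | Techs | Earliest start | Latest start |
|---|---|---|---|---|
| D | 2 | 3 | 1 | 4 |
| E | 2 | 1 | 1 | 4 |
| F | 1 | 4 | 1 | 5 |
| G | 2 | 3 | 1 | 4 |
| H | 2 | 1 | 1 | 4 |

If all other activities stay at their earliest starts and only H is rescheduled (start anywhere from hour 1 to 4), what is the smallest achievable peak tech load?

H@1: h1:12  h2:8  h3:0  h4:0  h5:0 → peak 12
H@2: h1:11  h2:8  h3:1  h4:0  h5:0 → peak 11
H@3: h1:11  h2:7  h3:1  h4:1  h5:0 → peak 11
H@4: h1:11  h2:7  h3:0  h4:1  h5:1 → peak 11
Best is H@2, peak 11.

11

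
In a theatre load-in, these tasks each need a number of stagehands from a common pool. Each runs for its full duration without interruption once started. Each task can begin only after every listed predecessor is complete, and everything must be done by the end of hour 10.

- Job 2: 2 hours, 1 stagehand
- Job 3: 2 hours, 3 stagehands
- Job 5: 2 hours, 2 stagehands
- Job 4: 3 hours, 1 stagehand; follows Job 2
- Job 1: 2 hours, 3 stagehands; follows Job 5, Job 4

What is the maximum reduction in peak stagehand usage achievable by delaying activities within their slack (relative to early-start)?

Early-start peak: h1:6  h2:6  h3:1  h4:1  h5:1  h6:3  h7:3  h8:0  h9:0  h10:0 ⇒ 6.
Leveled (Job 2@1, Job 3@3, Job 5@1, Job 4@5, Job 1@8): h1:3  h2:3  h3:3  h4:3  h5:1  h6:1  h7:1  h8:3  h9:3  h10:0 ⇒ 3.
Reduction 6 − 3 = 3.

3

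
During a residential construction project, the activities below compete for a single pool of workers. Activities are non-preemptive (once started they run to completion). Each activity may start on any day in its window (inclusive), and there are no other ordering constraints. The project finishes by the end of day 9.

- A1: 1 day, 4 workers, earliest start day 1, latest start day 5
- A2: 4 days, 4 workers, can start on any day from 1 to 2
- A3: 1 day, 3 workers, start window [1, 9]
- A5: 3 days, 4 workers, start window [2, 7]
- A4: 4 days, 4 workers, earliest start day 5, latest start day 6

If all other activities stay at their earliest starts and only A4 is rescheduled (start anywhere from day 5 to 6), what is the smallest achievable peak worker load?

A4@5: d1:11  d2:8  d3:8  d4:8  d5:4  d6:4  d7:4  d8:4  d9:0 → peak 11
A4@6: d1:11  d2:8  d3:8  d4:8  d5:0  d6:4  d7:4  d8:4  d9:4 → peak 11
Best is A4@5, peak 11.

11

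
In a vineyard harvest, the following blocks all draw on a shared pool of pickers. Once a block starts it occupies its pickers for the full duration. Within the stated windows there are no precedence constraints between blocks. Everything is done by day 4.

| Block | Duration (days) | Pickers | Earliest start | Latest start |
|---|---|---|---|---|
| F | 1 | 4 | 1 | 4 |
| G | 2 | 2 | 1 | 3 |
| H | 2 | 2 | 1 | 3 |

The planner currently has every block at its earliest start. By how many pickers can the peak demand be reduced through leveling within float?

Early-start peak: d1:8  d2:4  d3:0  d4:0 ⇒ 8.
Leveled (F@1, G@2, H@2): d1:4  d2:4  d3:4  d4:0 ⇒ 4.
Reduction 8 − 4 = 4.

4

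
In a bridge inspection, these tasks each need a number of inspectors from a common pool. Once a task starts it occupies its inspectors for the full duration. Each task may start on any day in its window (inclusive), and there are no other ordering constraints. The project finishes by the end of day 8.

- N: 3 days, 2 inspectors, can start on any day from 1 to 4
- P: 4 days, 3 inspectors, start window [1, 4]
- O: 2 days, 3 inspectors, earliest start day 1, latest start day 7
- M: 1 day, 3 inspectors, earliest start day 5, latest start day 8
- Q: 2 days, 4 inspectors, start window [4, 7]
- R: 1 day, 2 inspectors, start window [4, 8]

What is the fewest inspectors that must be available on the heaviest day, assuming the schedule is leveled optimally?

6

Early-start (N@1, P@1, O@1, M@5, Q@4, R@4) gives peak 9: d1:8  d2:8  d3:5  d4:9  d5:7  d6:0  d7:0  d8:0.
Shift O→4, Q→6, R→6.
Schedule N@1, P@1, O@4, M@5, Q@6, R@6: d1:5  d2:5  d3:5  d4:6  d5:6  d6:6  d7:4  d8:0 — peak 6.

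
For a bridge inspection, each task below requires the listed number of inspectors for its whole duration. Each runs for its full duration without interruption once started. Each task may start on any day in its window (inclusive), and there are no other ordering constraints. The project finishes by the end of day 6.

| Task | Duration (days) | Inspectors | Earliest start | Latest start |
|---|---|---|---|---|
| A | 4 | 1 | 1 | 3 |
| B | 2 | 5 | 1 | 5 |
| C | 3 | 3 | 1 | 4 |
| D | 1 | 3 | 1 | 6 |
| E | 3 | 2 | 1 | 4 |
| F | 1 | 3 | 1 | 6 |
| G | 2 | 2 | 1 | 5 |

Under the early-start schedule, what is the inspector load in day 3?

At early start, day 3 has: A, C, E.
Demand: 1 + 3 + 2 = 6.

6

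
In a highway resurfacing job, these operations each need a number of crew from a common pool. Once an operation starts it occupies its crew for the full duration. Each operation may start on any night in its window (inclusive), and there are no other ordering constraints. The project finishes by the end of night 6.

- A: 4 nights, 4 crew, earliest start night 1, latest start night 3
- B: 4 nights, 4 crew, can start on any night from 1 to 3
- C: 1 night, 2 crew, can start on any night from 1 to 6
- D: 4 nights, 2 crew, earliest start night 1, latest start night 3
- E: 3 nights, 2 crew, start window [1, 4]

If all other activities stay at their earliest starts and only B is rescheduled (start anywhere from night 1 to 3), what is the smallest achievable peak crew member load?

B@1: n1:14  n2:12  n3:12  n4:10  n5:0  n6:0 → peak 14
B@2: n1:10  n2:12  n3:12  n4:10  n5:4  n6:0 → peak 12
B@3: n1:10  n2:8  n3:12  n4:10  n5:4  n6:4 → peak 12
Best is B@2, peak 12.

12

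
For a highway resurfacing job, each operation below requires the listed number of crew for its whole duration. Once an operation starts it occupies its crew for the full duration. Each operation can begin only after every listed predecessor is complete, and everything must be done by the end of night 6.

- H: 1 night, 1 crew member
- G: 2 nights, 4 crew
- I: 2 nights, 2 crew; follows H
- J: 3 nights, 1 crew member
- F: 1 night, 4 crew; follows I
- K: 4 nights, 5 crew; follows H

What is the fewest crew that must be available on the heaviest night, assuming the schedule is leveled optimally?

9

Early-start (H@1, G@1, I@2, J@1, F@4, K@2) gives peak 12: n1:6  n2:12  n3:8  n4:9  n5:5  n6:0.
Shift K→3.
Schedule H@1, G@1, I@2, J@1, F@4, K@3: n1:6  n2:7  n3:8  n4:9  n5:5  n6:5 — peak 9.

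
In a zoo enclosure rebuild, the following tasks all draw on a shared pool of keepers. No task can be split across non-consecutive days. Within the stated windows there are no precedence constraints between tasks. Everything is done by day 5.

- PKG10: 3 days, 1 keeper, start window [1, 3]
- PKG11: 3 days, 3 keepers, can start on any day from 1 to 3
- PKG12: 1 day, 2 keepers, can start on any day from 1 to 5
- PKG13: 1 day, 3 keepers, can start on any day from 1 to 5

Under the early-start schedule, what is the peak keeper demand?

Early-start schedule: PKG10@1, PKG11@1, PKG12@1, PKG13@1.
Load per day: day 1: 9, day 2: 4, day 3: 4, day 4: 0, day 5: 0.
Peak is 9.

9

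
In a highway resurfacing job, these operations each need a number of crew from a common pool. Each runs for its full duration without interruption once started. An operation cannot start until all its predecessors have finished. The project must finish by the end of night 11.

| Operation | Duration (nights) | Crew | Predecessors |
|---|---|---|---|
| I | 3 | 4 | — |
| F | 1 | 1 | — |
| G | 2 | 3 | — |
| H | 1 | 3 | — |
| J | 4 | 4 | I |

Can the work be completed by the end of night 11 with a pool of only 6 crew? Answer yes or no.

Schedule I@1, F@4, G@4, H@6, J@7: n1:4  n2:4  n3:4  n4:4  n5:3  n6:3  n7:4  n8:4  n9:4  n10:4  n11:0 — peak 4 ≤ 6.

yes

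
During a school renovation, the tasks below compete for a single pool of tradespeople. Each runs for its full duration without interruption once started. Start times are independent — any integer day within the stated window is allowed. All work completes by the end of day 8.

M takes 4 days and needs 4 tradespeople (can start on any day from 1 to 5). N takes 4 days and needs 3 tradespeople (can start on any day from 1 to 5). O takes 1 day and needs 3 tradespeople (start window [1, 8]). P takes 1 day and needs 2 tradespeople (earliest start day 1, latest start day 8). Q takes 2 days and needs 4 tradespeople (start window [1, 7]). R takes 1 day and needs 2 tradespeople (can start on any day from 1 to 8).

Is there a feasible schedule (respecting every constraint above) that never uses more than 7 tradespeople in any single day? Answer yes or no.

Schedule M@1, N@1, O@5, P@5, Q@6, R@5: d1:7  d2:7  d3:7  d4:7  d5:7  d6:4  d7:4  d8:0 — peak 7 ≤ 7.

yes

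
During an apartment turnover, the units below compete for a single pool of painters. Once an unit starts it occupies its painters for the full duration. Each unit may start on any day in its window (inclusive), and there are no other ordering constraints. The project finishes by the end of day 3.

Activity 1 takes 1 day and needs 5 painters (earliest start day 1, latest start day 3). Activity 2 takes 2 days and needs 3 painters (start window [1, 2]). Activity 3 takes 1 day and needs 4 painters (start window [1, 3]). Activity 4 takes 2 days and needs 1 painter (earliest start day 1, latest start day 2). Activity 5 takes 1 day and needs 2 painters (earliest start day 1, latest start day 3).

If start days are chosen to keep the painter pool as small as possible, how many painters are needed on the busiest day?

7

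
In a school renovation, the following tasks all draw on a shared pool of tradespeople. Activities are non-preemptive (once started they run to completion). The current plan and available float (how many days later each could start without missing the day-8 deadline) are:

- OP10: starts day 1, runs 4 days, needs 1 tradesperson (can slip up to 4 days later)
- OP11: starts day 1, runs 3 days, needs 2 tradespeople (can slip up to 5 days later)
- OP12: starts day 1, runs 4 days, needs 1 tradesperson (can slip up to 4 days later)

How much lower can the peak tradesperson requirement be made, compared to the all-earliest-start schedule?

2

Early-start peak: d1:4  d2:4  d3:4  d4:2  d5:0  d6:0  d7:0  d8:0 ⇒ 4.
Leveled (OP10@1, OP11@5, OP12@1): d1:2  d2:2  d3:2  d4:2  d5:2  d6:2  d7:2  d8:0 ⇒ 2.
Reduction 4 − 2 = 2.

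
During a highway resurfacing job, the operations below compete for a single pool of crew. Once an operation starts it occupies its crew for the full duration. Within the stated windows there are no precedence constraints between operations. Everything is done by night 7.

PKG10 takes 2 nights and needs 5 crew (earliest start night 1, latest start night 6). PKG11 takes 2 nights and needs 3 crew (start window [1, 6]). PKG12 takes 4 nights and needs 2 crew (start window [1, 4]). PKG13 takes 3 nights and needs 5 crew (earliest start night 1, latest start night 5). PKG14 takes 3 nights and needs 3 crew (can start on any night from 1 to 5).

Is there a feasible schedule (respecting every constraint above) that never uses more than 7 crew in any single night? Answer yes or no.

no

The minimum achievable peak is 8; 7 < 8, so no feasible schedule stays within the cap.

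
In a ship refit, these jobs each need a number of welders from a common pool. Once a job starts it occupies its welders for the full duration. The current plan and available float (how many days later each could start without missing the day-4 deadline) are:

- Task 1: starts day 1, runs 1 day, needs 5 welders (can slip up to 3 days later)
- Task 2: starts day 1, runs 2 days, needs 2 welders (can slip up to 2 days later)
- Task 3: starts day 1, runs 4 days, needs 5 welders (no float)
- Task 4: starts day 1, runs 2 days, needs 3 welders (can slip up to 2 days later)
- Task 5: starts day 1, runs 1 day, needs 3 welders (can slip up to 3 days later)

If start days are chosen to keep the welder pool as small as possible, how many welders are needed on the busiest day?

Early-start (Task 1@1, Task 2@1, Task 3@1, Task 4@1, Task 5@1) gives peak 18: d1:18  d2:10  d3:5  d4:5.
Shift Task 2→2, Task 4→2, Task 5→4.
Schedule Task 1@1, Task 2@2, Task 3@1, Task 4@2, Task 5@4: d1:10  d2:10  d3:10  d4:8 — peak 10.
Total welder-days = 38 over 4 days ⇒ peak ≥ ⌈38/4⌉ = 10, so 10 is optimal.

10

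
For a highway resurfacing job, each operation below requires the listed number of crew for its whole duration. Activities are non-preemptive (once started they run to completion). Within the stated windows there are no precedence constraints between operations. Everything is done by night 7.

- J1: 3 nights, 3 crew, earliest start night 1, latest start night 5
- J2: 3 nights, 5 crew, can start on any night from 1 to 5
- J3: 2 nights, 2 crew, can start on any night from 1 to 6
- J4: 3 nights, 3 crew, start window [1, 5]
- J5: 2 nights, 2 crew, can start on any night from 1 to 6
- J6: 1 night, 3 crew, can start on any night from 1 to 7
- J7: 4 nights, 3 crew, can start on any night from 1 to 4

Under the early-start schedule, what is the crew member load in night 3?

14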